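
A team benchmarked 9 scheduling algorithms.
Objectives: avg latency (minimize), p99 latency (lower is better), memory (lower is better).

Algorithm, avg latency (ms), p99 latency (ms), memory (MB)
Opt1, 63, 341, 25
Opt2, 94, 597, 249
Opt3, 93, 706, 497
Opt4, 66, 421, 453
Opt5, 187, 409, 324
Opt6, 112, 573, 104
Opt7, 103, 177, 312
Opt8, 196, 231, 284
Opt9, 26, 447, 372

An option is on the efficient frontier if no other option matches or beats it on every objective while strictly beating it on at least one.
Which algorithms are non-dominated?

Opt1: not dominated (best memory).
Opt2: dominated by Opt1 (avg latency 63≤94, p99 latency 341≤597, memory 25≤249).
Opt3: dominated by Opt1 (avg latency 63≤93, p99 latency 341≤706, memory 25≤497).
Opt4: dominated by Opt1 (avg latency 63≤66, p99 latency 341≤421, memory 25≤453).
Opt5: dominated by Opt1 (avg latency 63≤187, p99 latency 341≤409, memory 25≤324).
Opt6: dominated by Opt1 (avg latency 63≤112, p99 latency 341≤573, memory 25≤104).
Opt7: not dominated (best p99 latency).
Opt8: not dominated.
Opt9: not dominated (best avg latency).

Opt1, Opt7, Opt8, Opt9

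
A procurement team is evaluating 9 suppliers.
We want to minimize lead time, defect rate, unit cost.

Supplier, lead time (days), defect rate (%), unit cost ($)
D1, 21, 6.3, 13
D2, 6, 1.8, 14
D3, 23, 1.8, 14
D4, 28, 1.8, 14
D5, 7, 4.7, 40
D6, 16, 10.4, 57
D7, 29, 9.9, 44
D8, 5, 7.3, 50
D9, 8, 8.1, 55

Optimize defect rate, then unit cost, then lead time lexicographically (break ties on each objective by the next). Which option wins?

First minimize defect rate: best is 1.8, kept {D2, D3, D4}.
Then minimize unit cost: best is 14, kept {D2, D3, D4}.
Then minimize lead time: best is 6, kept {D2}.

D2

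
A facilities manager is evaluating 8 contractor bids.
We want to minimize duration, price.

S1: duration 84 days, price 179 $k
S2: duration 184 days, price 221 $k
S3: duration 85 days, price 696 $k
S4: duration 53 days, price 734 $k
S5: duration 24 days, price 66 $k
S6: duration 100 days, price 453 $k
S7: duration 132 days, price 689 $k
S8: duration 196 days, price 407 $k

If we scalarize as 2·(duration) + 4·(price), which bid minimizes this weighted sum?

S1: 2·84 + 4·179 = 884
S2: 2·184 + 4·221 = 1252
S3: 2·85 + 4·696 = 2954
S4: 2·53 + 4·734 = 3042
S5: 2·24 + 4·66 = 312
S6: 2·100 + 4·453 = 2012
S7: 2·132 + 4·689 = 3020
S8: 2·196 + 4·407 = 2020
Lowest: S5 at 312.

S5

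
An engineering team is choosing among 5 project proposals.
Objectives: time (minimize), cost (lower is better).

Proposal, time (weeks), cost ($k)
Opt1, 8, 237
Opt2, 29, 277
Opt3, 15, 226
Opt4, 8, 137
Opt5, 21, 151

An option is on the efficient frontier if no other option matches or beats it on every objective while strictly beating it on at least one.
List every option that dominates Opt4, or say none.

Opt1: worse on cost (237 vs 137).
Opt2: worse on time (29 vs 8).
Opt3: worse on time (15 vs 8).
Opt5: worse on time (21 vs 8).
No option dominates Opt4.

none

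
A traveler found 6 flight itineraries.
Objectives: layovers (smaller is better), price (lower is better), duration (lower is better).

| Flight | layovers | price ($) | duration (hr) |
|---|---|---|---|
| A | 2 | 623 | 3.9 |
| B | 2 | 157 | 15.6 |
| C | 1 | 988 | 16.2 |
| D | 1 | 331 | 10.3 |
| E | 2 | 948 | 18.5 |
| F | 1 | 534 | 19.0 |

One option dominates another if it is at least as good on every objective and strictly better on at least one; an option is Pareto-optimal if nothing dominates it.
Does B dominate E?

B vs E: layovers 2≤2, price 157≤948, duration 15.6≤18.5 — B is at least as good on every objective with at least one strict improvement.

Yes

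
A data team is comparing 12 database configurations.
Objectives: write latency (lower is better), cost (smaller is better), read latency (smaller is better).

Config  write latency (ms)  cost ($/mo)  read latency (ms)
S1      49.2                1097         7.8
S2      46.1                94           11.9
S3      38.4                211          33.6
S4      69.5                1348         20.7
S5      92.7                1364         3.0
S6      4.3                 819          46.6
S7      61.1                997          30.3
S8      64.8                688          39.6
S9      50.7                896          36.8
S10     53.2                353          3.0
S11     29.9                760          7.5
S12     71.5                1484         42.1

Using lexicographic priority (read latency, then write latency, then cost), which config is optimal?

First minimize read latency: best is 3.0, kept {S5, S10}.
Then minimize write latency: best is 53.2, kept {S10}.

S10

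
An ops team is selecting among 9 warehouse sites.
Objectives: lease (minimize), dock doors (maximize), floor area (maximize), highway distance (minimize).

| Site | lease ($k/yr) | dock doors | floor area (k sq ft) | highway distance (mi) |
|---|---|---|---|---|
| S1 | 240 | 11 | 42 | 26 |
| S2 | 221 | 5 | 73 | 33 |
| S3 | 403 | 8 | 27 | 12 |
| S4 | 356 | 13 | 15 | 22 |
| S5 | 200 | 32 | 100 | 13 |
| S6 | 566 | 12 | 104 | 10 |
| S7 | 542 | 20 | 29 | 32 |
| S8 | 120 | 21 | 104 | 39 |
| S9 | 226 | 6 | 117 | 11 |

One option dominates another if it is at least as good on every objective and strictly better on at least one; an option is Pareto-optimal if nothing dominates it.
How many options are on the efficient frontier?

5

S1: dominated by S5 (lease 200≤240, dock doors 32≥11, floor area 100≥42, highway distance 13≤26).
S2: dominated by S5 (lease 200≤221, dock doors 32≥5, floor area 100≥73, highway distance 13≤33).
S3: not dominated.
S4: dominated by S5 (lease 200≤356, dock doors 32≥13, floor area 100≥15, highway distance 13≤22).
S5: not dominated (best dock doors).
S6: not dominated (best highway distance).
S7: dominated by S5 (lease 200≤542, dock doors 32≥20, floor area 100≥29, highway distance 13≤32).
S8: not dominated (best lease).
S9: not dominated (best floor area).
Pareto-optimal: S3, S5, S6, S8, S9 → 5.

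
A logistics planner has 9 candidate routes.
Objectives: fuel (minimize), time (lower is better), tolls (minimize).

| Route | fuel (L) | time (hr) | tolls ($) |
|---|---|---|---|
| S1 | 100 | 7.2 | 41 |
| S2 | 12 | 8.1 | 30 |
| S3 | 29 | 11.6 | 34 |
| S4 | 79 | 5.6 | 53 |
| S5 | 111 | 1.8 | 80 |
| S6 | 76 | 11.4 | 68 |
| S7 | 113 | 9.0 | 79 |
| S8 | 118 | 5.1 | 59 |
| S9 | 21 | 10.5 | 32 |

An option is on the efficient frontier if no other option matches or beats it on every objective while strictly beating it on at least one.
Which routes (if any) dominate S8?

none

S1: worse on time (7.2 vs 5.1).
S2: worse on time (8.1 vs 5.1).
S3: worse on time (11.6 vs 5.1).
S4: worse on time (5.6 vs 5.1).
S5: worse on tolls (80 vs 59).
S6: worse on time (11.4 vs 5.1).
S7: worse on time (9.0 vs 5.1).
S9: worse on time (10.5 vs 5.1).
No option dominates S8.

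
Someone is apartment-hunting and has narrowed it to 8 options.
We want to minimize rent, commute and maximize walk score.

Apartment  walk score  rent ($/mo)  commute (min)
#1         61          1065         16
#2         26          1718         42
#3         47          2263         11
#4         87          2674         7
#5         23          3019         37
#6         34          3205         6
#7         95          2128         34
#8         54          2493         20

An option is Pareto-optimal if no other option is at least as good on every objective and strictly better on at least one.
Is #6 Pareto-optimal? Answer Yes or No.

Yes

#1: worse on commute (16 vs 6).
#2: worse on walk score (26 vs 34).
#3: worse on commute (11 vs 6).
#4: worse on commute (7 vs 6).
#5: worse on walk score (23 vs 34).
#7: worse on commute (34 vs 6).
#8: worse on commute (20 vs 6).
No option is at least as good as #6 on every objective and strictly better on one.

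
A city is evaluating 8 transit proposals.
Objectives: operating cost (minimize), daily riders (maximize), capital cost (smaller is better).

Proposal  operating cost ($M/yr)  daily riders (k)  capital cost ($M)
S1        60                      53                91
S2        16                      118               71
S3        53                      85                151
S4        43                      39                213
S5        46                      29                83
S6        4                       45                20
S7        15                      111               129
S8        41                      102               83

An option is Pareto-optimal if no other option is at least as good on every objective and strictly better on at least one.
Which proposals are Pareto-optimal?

S2, S6, S7

S1: dominated by S2 (operating cost 16≤60, daily riders 118≥53, capital cost 71≤91).
S2: not dominated (best daily riders).
S3: dominated by S2 (operating cost 16≤53, daily riders 118≥85, capital cost 71≤151).
S4: dominated by S2 (operating cost 16≤43, daily riders 118≥39, capital cost 71≤213).
S5: dominated by S2 (operating cost 16≤46, daily riders 118≥29, capital cost 71≤83).
S6: not dominated (best operating cost).
S7: not dominated.
S8: dominated by S2 (operating cost 16≤41, daily riders 118≥102, capital cost 71≤83).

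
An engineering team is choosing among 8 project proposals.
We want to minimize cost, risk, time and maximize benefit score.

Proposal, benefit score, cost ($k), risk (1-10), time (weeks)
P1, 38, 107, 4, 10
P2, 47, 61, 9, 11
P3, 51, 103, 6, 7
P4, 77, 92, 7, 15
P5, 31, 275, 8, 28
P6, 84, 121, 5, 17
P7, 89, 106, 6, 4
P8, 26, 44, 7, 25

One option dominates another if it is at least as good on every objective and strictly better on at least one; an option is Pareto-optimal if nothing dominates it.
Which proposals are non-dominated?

P1, P2, P3, P4, P6, P7, P8

P1: not dominated (best risk).
P2: not dominated.
P3: not dominated.
P4: not dominated.
P5: dominated by P1 (benefit score 38≥31, cost 107≤275, risk 4≤8, time 10≤28).
P6: not dominated.
P7: not dominated (best benefit score).
P8: not dominated (best cost).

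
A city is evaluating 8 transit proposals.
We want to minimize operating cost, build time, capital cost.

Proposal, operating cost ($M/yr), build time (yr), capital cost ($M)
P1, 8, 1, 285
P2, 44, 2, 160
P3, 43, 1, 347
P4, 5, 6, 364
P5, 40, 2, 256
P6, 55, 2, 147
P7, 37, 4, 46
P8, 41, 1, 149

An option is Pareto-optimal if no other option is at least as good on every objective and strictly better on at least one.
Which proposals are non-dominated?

P1, P4, P5, P6, P7, P8

P1: not dominated.
P2: dominated by P8 (operating cost 41≤44, build time 1≤2, capital cost 149≤160).
P3: dominated by P1 (operating cost 8≤43, build time 1≤1, capital cost 285≤347).
P4: not dominated (best operating cost).
P5: not dominated.
P6: not dominated.
P7: not dominated (best capital cost).
P8: not dominated.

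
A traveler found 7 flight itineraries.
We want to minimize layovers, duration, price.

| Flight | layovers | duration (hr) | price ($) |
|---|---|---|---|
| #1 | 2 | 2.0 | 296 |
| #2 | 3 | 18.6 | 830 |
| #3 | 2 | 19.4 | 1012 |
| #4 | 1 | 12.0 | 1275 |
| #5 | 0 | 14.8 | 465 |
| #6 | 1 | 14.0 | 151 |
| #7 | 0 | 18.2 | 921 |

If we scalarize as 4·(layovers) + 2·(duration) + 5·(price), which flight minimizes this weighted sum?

#1: 4·2 + 2·2.0 + 5·296 = 1492.0
#2: 4·3 + 2·18.6 + 5·830 = 4199.2
#3: 4·2 + 2·19.4 + 5·1012 = 5106.8
#4: 4·1 + 2·12.0 + 5·1275 = 6403.0
#5: 4·0 + 2·14.8 + 5·465 = 2354.6
#6: 4·1 + 2·14.0 + 5·151 = 787.0
#7: 4·0 + 2·18.2 + 5·921 = 4641.4
Lowest: #6 at 787.0.

#6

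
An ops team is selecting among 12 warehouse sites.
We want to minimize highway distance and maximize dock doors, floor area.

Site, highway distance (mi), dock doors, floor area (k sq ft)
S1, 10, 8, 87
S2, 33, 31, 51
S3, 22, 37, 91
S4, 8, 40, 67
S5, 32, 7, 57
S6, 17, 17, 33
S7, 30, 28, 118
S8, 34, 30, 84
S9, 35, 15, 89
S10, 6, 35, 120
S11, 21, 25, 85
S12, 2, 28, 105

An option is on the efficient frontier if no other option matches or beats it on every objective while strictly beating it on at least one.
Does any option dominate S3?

No

S1: worse on dock doors (8 vs 37).
S2: worse on highway distance (33 vs 22).
S4: worse on floor area (67 vs 91).
S5: worse on highway distance (32 vs 22).
S6: worse on dock doors (17 vs 37).
S7: worse on highway distance (30 vs 22).
S8: worse on highway distance (34 vs 22).
S9: worse on highway distance (35 vs 22).
S10: worse on dock doors (35 vs 37).
S11: worse on dock doors (25 vs 37).
S12: worse on dock doors (28 vs 37).
No option is at least as good as S3 on every objective and strictly better on one.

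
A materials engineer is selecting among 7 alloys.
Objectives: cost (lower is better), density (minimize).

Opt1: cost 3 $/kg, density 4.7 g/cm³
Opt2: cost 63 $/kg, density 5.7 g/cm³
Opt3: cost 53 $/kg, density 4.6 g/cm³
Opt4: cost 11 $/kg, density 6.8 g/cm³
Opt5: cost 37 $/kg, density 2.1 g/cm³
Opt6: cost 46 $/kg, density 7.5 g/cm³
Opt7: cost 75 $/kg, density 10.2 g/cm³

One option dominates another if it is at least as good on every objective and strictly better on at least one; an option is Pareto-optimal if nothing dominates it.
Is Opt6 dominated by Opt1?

Opt1 vs Opt6: cost 3≤46, density 4.7≤7.5 — Opt1 is at least as good on every objective with at least one strict improvement.

Yes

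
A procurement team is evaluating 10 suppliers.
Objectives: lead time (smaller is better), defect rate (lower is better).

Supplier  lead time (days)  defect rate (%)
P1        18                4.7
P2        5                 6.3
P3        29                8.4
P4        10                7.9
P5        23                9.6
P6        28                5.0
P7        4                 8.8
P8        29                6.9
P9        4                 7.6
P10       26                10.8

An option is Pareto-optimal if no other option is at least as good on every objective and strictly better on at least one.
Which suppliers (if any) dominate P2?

none

P1: worse on lead time (18 vs 5).
P3: worse on lead time (29 vs 5).
P4: worse on lead time (10 vs 5).
P5: worse on lead time (23 vs 5).
P6: worse on lead time (28 vs 5).
P7: worse on defect rate (8.8 vs 6.3).
P8: worse on lead time (29 vs 5).
P9: worse on defect rate (7.6 vs 6.3).
P10: worse on lead time (26 vs 5).
No option dominates P2.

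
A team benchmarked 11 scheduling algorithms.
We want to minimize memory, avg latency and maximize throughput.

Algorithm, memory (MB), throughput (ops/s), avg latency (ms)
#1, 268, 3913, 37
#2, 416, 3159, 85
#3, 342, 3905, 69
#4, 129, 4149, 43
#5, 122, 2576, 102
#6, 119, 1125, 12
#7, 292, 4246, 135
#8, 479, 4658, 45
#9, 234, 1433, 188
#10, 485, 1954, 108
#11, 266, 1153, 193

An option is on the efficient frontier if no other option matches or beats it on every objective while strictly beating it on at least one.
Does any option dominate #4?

#1: worse on memory (268 vs 129).
#2: worse on memory (416 vs 129).
#3: worse on memory (342 vs 129).
#5: worse on throughput (2576 vs 4149).
#6: worse on throughput (1125 vs 4149).
#7: worse on memory (292 vs 129).
#8: worse on memory (479 vs 129).
#9: worse on memory (234 vs 129).
#10: worse on memory (485 vs 129).
#11: worse on memory (266 vs 129).
No option is at least as good as #4 on every objective and strictly better on one.

No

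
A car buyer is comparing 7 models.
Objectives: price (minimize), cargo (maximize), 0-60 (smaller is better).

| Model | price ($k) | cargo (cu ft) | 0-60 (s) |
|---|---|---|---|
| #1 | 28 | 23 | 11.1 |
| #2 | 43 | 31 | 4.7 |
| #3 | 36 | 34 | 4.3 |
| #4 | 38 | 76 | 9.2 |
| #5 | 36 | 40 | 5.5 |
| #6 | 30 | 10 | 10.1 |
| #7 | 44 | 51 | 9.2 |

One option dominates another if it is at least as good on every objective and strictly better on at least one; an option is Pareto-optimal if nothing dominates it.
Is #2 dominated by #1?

No

#1 vs #2: #1 is worse on cargo (23 vs 31), so it does not dominate #2.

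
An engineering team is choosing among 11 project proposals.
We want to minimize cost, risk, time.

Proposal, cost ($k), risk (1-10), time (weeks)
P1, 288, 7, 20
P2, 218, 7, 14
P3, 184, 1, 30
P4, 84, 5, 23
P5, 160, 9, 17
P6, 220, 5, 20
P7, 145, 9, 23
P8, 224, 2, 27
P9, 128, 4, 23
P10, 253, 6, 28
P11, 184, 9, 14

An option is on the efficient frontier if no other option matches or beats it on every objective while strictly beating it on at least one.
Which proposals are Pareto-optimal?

P1: dominated by P2 (cost 218≤288, risk 7≤7, time 14≤20).
P2: not dominated.
P3: not dominated (best risk).
P4: not dominated (best cost).
P5: not dominated.
P6: not dominated.
P7: dominated by P4 (cost 84≤145, risk 5≤9, time 23≤23).
P8: not dominated.
P9: not dominated.
P10: dominated by P4 (cost 84≤253, risk 5≤6, time 23≤28).
P11: not dominated.

P2, P3, P4, P5, P6, P8, P9, P11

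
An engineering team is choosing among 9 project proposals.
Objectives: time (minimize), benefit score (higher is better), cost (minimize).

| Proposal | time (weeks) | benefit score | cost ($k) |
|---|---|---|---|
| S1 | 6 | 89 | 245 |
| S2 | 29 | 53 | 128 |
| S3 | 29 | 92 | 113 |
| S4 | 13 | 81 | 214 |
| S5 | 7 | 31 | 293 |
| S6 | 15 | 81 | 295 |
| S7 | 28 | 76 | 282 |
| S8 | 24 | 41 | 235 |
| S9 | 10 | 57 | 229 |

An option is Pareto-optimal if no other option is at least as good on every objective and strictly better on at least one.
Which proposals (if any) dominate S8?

S4, S9

S4: time 13≤24, benefit score 81≥41, cost 214≤235 — dominates S8.
S9: time 10≤24, benefit score 57≥41, cost 229≤235 — dominates S8.
Others (S1, S2, S3, S5, S6, S7) are each worse than S8 on at least one objective.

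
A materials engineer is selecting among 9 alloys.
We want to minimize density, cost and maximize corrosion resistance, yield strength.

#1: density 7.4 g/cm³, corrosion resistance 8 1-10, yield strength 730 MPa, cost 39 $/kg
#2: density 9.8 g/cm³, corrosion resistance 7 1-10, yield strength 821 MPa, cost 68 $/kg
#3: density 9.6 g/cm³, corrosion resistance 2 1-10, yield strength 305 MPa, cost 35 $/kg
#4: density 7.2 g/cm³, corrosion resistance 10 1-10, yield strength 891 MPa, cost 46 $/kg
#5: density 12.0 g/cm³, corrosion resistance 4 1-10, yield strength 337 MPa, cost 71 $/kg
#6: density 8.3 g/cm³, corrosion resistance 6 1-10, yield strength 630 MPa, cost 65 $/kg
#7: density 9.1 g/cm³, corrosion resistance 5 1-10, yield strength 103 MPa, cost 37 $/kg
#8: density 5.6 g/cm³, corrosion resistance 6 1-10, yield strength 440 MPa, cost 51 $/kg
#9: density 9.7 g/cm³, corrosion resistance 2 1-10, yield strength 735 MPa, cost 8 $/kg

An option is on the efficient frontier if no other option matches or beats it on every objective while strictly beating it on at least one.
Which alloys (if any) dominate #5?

#1, #2, #4, #6, #8

#1: density 7.4≤12.0, corrosion resistance 8≥4, yield strength 730≥337, cost 39≤71 — dominates #5.
#2: density 9.8≤12.0, corrosion resistance 7≥4, yield strength 821≥337, cost 68≤71 — dominates #5.
#4: density 7.2≤12.0, corrosion resistance 10≥4, yield strength 891≥337, cost 46≤71 — dominates #5.
#6: density 8.3≤12.0, corrosion resistance 6≥4, yield strength 630≥337, cost 65≤71 — dominates #5.
#8: density 5.6≤12.0, corrosion resistance 6≥4, yield strength 440≥337, cost 51≤71 — dominates #5.
Others (#3, #7, #9) are each worse than #5 on at least one objective.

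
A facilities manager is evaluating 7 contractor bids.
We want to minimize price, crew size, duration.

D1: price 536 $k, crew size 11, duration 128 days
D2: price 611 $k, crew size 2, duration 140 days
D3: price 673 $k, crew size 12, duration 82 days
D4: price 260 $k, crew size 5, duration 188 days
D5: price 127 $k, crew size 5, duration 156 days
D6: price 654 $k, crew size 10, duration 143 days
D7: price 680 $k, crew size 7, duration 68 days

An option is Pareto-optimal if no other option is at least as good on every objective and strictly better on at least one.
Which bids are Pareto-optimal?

D1: not dominated.
D2: not dominated (best crew size).
D3: not dominated.
D4: dominated by D5 (price 127≤260, crew size 5≤5, duration 156≤188).
D5: not dominated (best price).
D6: dominated by D2 (price 611≤654, crew size 2≤10, duration 140≤143).
D7: not dominated (best duration).

D1, D2, D3, D5, D7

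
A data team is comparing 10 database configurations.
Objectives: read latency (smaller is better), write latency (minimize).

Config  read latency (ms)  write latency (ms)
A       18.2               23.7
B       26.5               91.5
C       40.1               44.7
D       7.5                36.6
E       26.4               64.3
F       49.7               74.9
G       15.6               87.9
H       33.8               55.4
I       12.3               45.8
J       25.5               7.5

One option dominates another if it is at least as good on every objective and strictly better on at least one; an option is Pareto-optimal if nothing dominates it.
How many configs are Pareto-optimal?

A: not dominated.
B: dominated by A (read latency 18.2≤26.5, write latency 23.7≤91.5).
C: dominated by A (read latency 18.2≤40.1, write latency 23.7≤44.7).
D: not dominated (best read latency).
E: dominated by A (read latency 18.2≤26.4, write latency 23.7≤64.3).
F: dominated by A (read latency 18.2≤49.7, write latency 23.7≤74.9).
G: dominated by D (read latency 7.5≤15.6, write latency 36.6≤87.9).
H: dominated by A (read latency 18.2≤33.8, write latency 23.7≤55.4).
I: dominated by D (read latency 7.5≤12.3, write latency 36.6≤45.8).
J: not dominated (best write latency).
Pareto-optimal: A, D, J → 3.

3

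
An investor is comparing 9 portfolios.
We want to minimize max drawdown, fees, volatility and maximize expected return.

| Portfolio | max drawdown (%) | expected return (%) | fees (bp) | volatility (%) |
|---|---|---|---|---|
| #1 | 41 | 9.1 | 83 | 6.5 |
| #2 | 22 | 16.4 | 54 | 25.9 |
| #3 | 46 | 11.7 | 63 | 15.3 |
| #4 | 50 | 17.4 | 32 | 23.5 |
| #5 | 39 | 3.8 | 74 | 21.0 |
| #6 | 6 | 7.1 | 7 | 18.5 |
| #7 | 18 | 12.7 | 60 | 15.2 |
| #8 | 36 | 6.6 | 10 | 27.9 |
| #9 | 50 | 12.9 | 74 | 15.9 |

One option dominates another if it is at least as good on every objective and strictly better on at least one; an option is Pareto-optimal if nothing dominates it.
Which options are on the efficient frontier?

#1, #2, #4, #6, #7, #9

#1: not dominated (best volatility).
#2: not dominated.
#3: dominated by #7 (max drawdown 18≤46, expected return 12.7≥11.7, fees 60≤63, volatility 15.2≤15.3).
#4: not dominated (best expected return).
#5: dominated by #6 (max drawdown 6≤39, expected return 7.1≥3.8, fees 7≤74, volatility 18.5≤21.0).
#6: not dominated (best max drawdown).
#7: not dominated.
#8: dominated by #6 (max drawdown 6≤36, expected return 7.1≥6.6, fees 7≤10, volatility 18.5≤27.9).
#9: not dominated.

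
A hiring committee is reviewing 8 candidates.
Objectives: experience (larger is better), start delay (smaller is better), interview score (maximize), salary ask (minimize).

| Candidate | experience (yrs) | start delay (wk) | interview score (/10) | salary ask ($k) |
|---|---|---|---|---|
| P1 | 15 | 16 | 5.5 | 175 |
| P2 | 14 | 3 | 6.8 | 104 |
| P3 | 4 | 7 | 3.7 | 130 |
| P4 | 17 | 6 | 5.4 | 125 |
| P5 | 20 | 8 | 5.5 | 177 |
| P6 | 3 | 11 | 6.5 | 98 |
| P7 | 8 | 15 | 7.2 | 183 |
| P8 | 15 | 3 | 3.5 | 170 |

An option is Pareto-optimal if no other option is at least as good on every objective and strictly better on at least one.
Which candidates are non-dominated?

P1, P2, P4, P5, P6, P7, P8

P1: not dominated.
P2: not dominated.
P3: dominated by P2 (experience 14≥4, start delay 3≤7, interview score 6.8≥3.7, salary ask 104≤130).
P4: not dominated.
P5: not dominated (best experience).
P6: not dominated (best salary ask).
P7: not dominated (best interview score).
P8: not dominated.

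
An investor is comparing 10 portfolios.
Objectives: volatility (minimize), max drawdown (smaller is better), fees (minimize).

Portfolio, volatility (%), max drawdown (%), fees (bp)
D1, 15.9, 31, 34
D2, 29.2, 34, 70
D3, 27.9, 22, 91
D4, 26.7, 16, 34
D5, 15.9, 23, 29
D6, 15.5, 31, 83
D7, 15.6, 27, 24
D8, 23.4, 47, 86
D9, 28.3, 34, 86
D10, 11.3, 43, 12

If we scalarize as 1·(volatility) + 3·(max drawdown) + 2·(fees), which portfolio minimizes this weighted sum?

D4

D1: 1·15.9 + 3·31 + 2·34 = 176.9
D2: 1·29.2 + 3·34 + 2·70 = 271.2
D3: 1·27.9 + 3·22 + 2·91 = 275.9
D4: 1·26.7 + 3·16 + 2·34 = 142.7
D5: 1·15.9 + 3·23 + 2·29 = 142.9
D6: 1·15.5 + 3·31 + 2·83 = 274.5
D7: 1·15.6 + 3·27 + 2·24 = 144.6
D8: 1·23.4 + 3·47 + 2·86 = 336.4
D9: 1·28.3 + 3·34 + 2·86 = 302.3
D10: 1·11.3 + 3·43 + 2·12 = 164.3
Lowest: D4 at 142.7.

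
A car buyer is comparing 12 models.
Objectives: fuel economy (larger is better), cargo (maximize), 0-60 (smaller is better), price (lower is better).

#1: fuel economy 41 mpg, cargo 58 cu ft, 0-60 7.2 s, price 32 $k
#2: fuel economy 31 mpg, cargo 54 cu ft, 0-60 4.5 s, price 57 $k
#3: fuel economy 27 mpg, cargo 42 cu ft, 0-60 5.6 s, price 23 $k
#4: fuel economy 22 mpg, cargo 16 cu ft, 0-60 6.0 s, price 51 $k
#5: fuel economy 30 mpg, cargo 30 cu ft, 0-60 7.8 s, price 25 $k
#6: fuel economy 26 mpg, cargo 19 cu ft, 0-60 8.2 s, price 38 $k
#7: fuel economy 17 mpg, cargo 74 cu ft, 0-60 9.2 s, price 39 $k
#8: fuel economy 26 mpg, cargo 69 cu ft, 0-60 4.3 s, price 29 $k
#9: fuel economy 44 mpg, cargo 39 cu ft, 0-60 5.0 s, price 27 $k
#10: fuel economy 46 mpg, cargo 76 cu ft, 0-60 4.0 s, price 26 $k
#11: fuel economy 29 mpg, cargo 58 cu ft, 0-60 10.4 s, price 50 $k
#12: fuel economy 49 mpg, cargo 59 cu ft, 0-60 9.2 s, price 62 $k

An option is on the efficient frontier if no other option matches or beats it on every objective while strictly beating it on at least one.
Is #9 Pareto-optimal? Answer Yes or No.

No

#10 vs #9: fuel economy 46≥44, cargo 76≥39, 0-60 4.0≤5.0, price 26≤27 — #10 is at least as good on every objective and strictly better on at least one, so #10 dominates #9.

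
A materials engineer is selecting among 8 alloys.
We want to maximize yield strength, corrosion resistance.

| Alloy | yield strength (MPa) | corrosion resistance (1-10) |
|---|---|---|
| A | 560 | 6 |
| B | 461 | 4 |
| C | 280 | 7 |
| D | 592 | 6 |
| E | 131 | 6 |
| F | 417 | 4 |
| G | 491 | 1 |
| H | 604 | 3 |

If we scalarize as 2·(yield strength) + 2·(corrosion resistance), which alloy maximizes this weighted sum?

H

A: 2·560 + 2·6 = 1132
B: 2·461 + 2·4 = 930
C: 2·280 + 2·7 = 574
D: 2·592 + 2·6 = 1196
E: 2·131 + 2·6 = 274
F: 2·417 + 2·4 = 842
G: 2·491 + 2·1 = 984
H: 2·604 + 2·3 = 1214
Highest: H at 1214.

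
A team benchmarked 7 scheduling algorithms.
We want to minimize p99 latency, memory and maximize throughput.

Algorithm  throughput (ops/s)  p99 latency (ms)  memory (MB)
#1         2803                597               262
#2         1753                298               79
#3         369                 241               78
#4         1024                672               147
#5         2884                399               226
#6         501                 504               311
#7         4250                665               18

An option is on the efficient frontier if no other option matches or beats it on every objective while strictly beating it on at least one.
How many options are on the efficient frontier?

#1: dominated by #5 (throughput 2884≥2803, p99 latency 399≤597, memory 226≤262).
#2: not dominated.
#3: not dominated (best p99 latency).
#4: dominated by #2 (throughput 1753≥1024, p99 latency 298≤672, memory 79≤147).
#5: not dominated.
#6: dominated by #2 (throughput 1753≥501, p99 latency 298≤504, memory 79≤311).
#7: not dominated (best throughput).
Pareto-optimal: #2, #3, #5, #7 → 4.

4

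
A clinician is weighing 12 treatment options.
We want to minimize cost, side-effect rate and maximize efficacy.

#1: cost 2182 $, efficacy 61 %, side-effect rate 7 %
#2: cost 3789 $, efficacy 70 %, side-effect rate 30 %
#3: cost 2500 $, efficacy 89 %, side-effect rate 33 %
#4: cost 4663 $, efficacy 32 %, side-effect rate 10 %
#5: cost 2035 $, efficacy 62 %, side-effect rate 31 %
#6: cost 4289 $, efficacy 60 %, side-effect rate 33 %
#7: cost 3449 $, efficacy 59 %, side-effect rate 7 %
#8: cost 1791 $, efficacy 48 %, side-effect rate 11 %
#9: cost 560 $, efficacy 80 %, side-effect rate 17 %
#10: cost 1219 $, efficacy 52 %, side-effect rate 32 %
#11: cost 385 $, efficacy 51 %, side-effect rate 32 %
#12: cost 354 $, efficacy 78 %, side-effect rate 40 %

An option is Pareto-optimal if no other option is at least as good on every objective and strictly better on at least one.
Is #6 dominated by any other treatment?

#1 vs #6: cost 2182≤4289, efficacy 61≥60, side-effect rate 7≤33 — #1 is at least as good on every objective and strictly better on at least one, so #1 dominates #6.

Yes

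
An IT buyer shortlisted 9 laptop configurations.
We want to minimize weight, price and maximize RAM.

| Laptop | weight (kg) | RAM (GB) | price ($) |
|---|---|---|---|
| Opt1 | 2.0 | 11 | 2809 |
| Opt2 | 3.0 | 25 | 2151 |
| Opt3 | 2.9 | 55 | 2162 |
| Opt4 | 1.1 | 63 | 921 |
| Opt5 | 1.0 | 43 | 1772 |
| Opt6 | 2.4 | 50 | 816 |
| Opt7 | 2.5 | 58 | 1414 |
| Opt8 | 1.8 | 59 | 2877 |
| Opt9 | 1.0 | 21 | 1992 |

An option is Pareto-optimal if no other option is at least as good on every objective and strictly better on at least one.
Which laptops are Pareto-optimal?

Opt1: dominated by Opt4 (weight 1.1≤2.0, RAM 63≥11, price 921≤2809).
Opt2: dominated by Opt4 (weight 1.1≤3.0, RAM 63≥25, price 921≤2151).
Opt3: dominated by Opt4 (weight 1.1≤2.9, RAM 63≥55, price 921≤2162).
Opt4: not dominated (best RAM).
Opt5: not dominated.
Opt6: not dominated (best price).
Opt7: dominated by Opt4 (weight 1.1≤2.5, RAM 63≥58, price 921≤1414).
Opt8: dominated by Opt4 (weight 1.1≤1.8, RAM 63≥59, price 921≤2877).
Opt9: dominated by Opt5 (weight 1.0≤1.0, RAM 43≥21, price 1772≤1992).

Opt4, Opt5, Opt6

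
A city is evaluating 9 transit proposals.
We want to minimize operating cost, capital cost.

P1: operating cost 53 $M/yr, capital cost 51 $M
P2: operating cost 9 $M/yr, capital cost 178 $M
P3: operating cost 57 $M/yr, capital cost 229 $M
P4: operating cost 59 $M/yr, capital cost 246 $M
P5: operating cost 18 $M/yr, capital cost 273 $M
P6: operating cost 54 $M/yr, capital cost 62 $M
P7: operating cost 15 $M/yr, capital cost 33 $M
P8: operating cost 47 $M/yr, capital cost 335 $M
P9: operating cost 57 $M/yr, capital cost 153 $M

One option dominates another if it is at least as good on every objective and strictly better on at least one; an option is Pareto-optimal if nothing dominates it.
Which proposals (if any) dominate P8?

P2: operating cost 9≤47, capital cost 178≤335 — dominates P8.
P5: operating cost 18≤47, capital cost 273≤335 — dominates P8.
P7: operating cost 15≤47, capital cost 33≤335 — dominates P8.
Others (P1, P3, P4, P6, P9) are each worse than P8 on at least one objective.

P2, P5, P7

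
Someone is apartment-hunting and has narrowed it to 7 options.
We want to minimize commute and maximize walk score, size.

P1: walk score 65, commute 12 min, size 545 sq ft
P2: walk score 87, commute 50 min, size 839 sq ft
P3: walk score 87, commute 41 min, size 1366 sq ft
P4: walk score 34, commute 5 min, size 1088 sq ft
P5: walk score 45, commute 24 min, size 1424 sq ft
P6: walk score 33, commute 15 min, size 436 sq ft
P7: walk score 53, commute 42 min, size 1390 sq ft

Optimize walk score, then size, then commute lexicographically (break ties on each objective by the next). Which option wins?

P3

First maximize walk score: best is 87, kept {P2, P3}.
Then maximize size: best is 1366, kept {P3}.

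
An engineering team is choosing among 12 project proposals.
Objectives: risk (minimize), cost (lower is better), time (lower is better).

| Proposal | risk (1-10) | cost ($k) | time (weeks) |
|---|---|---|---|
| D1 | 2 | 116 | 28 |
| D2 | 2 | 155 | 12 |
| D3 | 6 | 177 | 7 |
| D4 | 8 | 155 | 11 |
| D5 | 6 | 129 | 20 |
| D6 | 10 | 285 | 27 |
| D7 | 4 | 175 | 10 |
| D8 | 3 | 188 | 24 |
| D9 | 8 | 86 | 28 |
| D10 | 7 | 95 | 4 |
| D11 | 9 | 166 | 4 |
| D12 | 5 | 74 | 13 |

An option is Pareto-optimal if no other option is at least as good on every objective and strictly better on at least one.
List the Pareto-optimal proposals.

D1, D2, D3, D7, D10, D12

D1: not dominated.
D2: not dominated.
D3: not dominated.
D4: dominated by D10 (risk 7≤8, cost 95≤155, time 4≤11).
D5: dominated by D12 (risk 5≤6, cost 74≤129, time 13≤20).
D6: dominated by D2 (risk 2≤10, cost 155≤285, time 12≤27).
D7: not dominated.
D8: dominated by D2 (risk 2≤3, cost 155≤188, time 12≤24).
D9: dominated by D12 (risk 5≤8, cost 74≤86, time 13≤28).
D10: not dominated.
D11: dominated by D10 (risk 7≤9, cost 95≤166, time 4≤4).
D12: not dominated (best cost).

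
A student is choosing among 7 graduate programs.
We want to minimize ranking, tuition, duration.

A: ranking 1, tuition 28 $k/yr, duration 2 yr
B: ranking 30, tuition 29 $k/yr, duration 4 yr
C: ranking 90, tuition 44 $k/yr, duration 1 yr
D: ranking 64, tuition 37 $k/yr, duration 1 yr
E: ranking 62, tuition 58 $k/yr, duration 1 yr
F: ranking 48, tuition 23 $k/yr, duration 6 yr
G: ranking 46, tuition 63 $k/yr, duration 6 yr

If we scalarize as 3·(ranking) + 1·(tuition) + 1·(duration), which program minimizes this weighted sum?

A: 3·1 + 1·28 + 1·2 = 33
B: 3·30 + 1·29 + 1·4 = 123
C: 3·90 + 1·44 + 1·1 = 315
D: 3·64 + 1·37 + 1·1 = 230
E: 3·62 + 1·58 + 1·1 = 245
F: 3·48 + 1·23 + 1·6 = 173
G: 3·46 + 1·63 + 1·6 = 207
Lowest: A at 33.

A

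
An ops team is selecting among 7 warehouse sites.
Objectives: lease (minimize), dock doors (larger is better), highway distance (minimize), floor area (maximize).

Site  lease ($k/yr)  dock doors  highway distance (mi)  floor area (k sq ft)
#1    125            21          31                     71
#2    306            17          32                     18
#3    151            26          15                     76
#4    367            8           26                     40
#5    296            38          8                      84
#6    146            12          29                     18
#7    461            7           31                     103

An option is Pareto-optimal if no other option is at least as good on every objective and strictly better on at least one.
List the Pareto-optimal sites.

#1: not dominated (best lease).
#2: dominated by #1 (lease 125≤306, dock doors 21≥17, highway distance 31≤32, floor area 71≥18).
#3: not dominated.
#4: dominated by #3 (lease 151≤367, dock doors 26≥8, highway distance 15≤26, floor area 76≥40).
#5: not dominated (best dock doors).
#6: not dominated.
#7: not dominated (best floor area).

#1, #3, #5, #6, #7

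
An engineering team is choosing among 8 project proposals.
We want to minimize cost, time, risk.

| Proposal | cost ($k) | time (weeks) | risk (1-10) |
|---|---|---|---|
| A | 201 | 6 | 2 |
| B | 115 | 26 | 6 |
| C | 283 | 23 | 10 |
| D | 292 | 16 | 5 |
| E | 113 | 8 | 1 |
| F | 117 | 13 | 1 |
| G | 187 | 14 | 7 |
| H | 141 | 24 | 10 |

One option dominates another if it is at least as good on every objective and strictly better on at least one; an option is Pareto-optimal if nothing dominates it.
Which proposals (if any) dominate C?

A, E, F, G

A: cost 201≤283, time 6≤23, risk 2≤10 — dominates C.
E: cost 113≤283, time 8≤23, risk 1≤10 — dominates C.
F: cost 117≤283, time 13≤23, risk 1≤10 — dominates C.
G: cost 187≤283, time 14≤23, risk 7≤10 — dominates C.
Others (B, D, H) are each worse than C on at least one objective.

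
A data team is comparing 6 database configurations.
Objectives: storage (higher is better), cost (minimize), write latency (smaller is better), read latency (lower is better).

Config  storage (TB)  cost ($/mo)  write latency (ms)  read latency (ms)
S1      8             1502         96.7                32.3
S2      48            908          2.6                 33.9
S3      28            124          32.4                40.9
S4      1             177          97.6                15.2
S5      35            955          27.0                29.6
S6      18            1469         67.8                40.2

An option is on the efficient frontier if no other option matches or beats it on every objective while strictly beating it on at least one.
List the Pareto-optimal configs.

S1: dominated by S5 (storage 35≥8, cost 955≤1502, write latency 27.0≤96.7, read latency 29.6≤32.3).
S2: not dominated (best storage).
S3: not dominated (best cost).
S4: not dominated (best read latency).
S5: not dominated.
S6: dominated by S2 (storage 48≥18, cost 908≤1469, write latency 2.6≤67.8, read latency 33.9≤40.2).

S2, S3, S4, S5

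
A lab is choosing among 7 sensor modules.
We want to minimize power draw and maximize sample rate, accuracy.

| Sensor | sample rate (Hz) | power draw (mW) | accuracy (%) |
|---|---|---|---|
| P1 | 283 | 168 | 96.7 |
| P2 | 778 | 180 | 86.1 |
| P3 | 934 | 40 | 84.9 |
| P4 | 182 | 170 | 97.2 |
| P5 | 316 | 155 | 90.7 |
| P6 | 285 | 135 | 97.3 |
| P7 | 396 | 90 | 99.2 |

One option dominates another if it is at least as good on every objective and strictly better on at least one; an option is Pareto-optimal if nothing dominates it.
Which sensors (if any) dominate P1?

P6, P7

P6: sample rate 285≥283, power draw 135≤168, accuracy 97.3≥96.7 — dominates P1.
P7: sample rate 396≥283, power draw 90≤168, accuracy 99.2≥96.7 — dominates P1.
Others (P2, P3, P4, P5) are each worse than P1 on at least one objective.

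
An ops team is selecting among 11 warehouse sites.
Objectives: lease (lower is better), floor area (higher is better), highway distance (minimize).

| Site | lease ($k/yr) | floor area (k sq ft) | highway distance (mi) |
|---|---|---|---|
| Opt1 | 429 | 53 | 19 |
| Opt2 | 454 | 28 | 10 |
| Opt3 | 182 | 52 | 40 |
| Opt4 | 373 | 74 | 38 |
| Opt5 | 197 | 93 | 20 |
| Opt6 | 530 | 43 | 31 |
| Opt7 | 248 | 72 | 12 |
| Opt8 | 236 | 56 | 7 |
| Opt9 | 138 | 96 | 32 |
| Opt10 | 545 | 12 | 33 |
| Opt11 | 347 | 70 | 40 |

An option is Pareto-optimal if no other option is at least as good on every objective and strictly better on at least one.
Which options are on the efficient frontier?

Opt5, Opt7, Opt8, Opt9

Opt1: dominated by Opt7 (lease 248≤429, floor area 72≥53, highway distance 12≤19).
Opt2: dominated by Opt8 (lease 236≤454, floor area 56≥28, highway distance 7≤10).
Opt3: dominated by Opt9 (lease 138≤182, floor area 96≥52, highway distance 32≤40).
Opt4: dominated by Opt5 (lease 197≤373, floor area 93≥74, highway distance 20≤38).
Opt5: not dominated.
Opt6: dominated by Opt1 (lease 429≤530, floor area 53≥43, highway distance 19≤31).
Opt7: not dominated.
Opt8: not dominated (best highway distance).
Opt9: not dominated (best lease).
Opt10: dominated by Opt1 (lease 429≤545, floor area 53≥12, highway distance 19≤33).
Opt11: dominated by Opt5 (lease 197≤347, floor area 93≥70, highway distance 20≤40).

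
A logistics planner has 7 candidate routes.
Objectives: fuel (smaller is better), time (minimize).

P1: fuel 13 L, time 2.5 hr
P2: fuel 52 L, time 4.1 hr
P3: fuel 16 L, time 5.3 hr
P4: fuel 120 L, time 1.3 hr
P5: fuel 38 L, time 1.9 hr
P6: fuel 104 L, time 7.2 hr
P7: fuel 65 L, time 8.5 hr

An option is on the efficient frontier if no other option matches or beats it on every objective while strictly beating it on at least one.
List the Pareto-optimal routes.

P1: not dominated (best fuel).
P2: dominated by P1 (fuel 13≤52, time 2.5≤4.1).
P3: dominated by P1 (fuel 13≤16, time 2.5≤5.3).
P4: not dominated (best time).
P5: not dominated.
P6: dominated by P1 (fuel 13≤104, time 2.5≤7.2).
P7: dominated by P1 (fuel 13≤65, time 2.5≤8.5).

P1, P4, P5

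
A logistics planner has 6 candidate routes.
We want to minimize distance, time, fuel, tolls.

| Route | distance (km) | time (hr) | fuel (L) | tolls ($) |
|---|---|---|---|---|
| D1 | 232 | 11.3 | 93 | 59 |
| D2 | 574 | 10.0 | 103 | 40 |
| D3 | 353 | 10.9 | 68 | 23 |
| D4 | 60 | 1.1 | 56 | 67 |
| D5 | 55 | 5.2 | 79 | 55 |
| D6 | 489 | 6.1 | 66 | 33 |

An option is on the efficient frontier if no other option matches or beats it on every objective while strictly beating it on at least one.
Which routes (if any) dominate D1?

D5: distance 55≤232, time 5.2≤11.3, fuel 79≤93, tolls 55≤59 — dominates D1.
Others (D2, D3, D4, D6) are each worse than D1 on at least one objective.

D5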